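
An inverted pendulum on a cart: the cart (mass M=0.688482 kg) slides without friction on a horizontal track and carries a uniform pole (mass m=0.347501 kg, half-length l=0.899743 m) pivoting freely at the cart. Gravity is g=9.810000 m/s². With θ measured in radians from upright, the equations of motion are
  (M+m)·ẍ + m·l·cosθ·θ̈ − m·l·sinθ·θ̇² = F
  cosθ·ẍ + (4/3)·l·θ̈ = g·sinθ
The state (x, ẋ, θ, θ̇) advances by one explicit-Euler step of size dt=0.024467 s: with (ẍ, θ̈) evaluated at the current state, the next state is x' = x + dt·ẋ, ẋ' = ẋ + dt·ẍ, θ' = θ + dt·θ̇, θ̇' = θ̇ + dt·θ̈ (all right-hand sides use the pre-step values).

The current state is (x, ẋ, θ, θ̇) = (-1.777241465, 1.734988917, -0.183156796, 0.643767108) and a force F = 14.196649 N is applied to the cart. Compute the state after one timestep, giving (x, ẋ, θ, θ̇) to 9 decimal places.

sinθ=-0.182134470, cosθ=0.983273632
temp = (F + m·l·θ̇²·sinθ)/(M+m) = (14.196649 + -0.023600665)/1.035983 = 13.680773077
θ̈ = (g·sinθ − cosθ·temp)/(l·(4/3 − m·cos²θ/(M+m))) = -16.785146099
ẍ = temp − m·l·θ̈·cosθ/(M+m) = 18.661829084
Euler: x'=-1.777241465+0.024467·1.734988917=-1.734791491, ẋ'=1.734988917+0.024467·18.661829084=2.191587889
       θ'=-0.183156796+0.024467·0.643767108=-0.167405746, θ̇'=0.643767108+0.024467·-16.785146099=0.233084938

(-1.734791491, 2.191587889, -0.167405746, 0.233084938)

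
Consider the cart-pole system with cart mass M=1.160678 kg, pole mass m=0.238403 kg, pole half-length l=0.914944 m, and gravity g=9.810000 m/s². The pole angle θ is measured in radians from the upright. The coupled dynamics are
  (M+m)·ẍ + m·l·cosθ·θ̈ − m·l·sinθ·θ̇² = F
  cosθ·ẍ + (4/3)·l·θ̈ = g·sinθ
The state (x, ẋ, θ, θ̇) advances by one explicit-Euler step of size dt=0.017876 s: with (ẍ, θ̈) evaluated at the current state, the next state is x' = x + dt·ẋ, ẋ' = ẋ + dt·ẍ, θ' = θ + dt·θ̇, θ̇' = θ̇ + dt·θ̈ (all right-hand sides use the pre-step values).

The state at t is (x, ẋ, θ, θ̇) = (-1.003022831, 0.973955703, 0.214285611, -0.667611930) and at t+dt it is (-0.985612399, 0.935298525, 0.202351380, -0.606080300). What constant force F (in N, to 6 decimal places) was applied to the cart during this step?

F = -2.312567 N

ẍ = (ẋ'−ẋ)/dt = (0.935298525−0.973955703)/0.017876 = -2.162518
θ̈ = (θ̇'−θ̇)/dt = (-0.606080300−-0.667611930)/0.017876 = 3.442136
sinθ=0.212649, cosθ=0.977129
F = (M+m)·ẍ + m·l·cosθ·θ̈ − m·l·sinθ·θ̇² = -3.025538 + 0.733645 − 0.020674 = -2.312567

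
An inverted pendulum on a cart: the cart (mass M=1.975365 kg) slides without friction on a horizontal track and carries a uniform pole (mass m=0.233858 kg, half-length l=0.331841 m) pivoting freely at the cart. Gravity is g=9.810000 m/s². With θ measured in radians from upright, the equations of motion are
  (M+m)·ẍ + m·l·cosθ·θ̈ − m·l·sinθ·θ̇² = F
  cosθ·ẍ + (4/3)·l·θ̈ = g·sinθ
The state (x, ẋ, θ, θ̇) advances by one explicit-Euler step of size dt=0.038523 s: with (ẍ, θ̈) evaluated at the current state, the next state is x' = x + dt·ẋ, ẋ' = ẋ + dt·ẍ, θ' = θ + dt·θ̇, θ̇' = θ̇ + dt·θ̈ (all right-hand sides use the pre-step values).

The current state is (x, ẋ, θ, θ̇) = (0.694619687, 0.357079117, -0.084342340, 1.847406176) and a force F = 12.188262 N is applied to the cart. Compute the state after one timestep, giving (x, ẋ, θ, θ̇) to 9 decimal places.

(0.708375446, 0.590108891, -0.013174712, 1.250650097)

sinθ=-0.084242379, cosθ=0.996445293
temp = (F + m·l·θ̇²·sinθ)/(M+m) = (12.188262 + -0.022311958)/2.209223 = 5.506890903
θ̈ = (g·sinθ − cosθ·temp)/(l·(4/3 − m·cos²θ/(M+m))) = -15.490903589
ẍ = temp − m·l·θ̈·cosθ/(M+m) = 6.049107653
Euler: x'=0.694619687+0.038523·0.357079117=0.708375446, ẋ'=0.357079117+0.038523·6.049107653=0.590108891
       θ'=-0.084342340+0.038523·1.847406176=-0.013174712, θ̇'=1.847406176+0.038523·-15.490903589=1.250650097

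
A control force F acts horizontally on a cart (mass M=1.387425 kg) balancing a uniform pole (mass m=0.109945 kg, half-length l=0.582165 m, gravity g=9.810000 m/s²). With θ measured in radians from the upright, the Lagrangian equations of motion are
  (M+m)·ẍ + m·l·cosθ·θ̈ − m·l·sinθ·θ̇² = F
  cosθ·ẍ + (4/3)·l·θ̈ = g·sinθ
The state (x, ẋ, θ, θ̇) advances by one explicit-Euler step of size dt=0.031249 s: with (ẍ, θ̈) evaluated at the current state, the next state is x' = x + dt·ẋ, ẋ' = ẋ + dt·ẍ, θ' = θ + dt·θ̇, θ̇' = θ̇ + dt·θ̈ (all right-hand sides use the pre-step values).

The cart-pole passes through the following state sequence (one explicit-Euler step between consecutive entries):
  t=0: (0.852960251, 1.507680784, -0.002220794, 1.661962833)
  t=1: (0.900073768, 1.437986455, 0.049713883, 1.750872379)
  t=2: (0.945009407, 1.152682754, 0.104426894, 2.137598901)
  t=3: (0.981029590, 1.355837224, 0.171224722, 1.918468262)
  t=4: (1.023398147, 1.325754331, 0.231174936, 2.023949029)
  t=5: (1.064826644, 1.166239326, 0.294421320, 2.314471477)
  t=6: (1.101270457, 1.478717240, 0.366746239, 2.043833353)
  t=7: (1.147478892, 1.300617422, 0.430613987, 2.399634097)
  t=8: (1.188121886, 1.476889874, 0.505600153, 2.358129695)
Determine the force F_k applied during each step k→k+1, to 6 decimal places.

F_0 = -3.157067 N
F_1 = -12.889616 N
F_2 = 9.257751 N
F_3 = -1.268740 N
F_4 = -7.124378 N
F_5 = 14.343141 N
F_6 = -7.949640 N
F_7 = 8.215413 N

step 0→1:
  ẍ = (ẋ'−ẋ)/dt = (1.437986455−1.507680784)/0.031249 = -2.230290
  θ̈ = (θ̇'−θ̇)/dt = (1.750872379−1.661962833)/0.031249 = 2.845197
  sinθ=-0.002221, cosθ=0.999998
  F = (M+m)·ẍ + m·l·cosθ·θ̈ − m·l·sinθ·θ̇² = -3.339569 + 0.182110 − -0.000393 = -3.157067
step 1→2:
  ẍ = (ẋ'−ẋ)/dt = (1.152682754−1.437986455)/0.031249 = -9.130011
  θ̈ = (θ̇'−θ̇)/dt = (2.137598901−1.750872379)/0.031249 = 12.375645
  sinθ=0.049693, cosθ=0.998765
  F = (M+m)·ẍ + m·l·cosθ·θ̈ − m·l·sinθ·θ̇² = -13.671004 + 0.791138 − 0.009751 = -12.889616
step 2→3:
  ẍ = (ẋ'−ẋ)/dt = (1.355837224−1.152682754)/0.031249 = 6.501151
  θ̈ = (θ̇'−θ̇)/dt = (1.918468262−2.137598901)/0.031249 = -7.012405
  sinθ=0.104237, cosθ=0.994552
  F = (M+m)·ẍ + m·l·cosθ·θ̈ − m·l·sinθ·θ̇² = 9.734629 + -0.446392 − 0.030486 = 9.257751
step 3→4:
  ẍ = (ẋ'−ẋ)/dt = (1.325754331−1.355837224)/0.031249 = -0.962683
  θ̈ = (θ̇'−θ̇)/dt = (2.023949029−1.918468262)/0.031249 = 3.375493
  sinθ=0.170389, cosθ=0.985377
  F = (M+m)·ẍ + m·l·cosθ·θ̈ − m·l·sinθ·θ̇² = -1.441493 + 0.212893 − 0.040140 = -1.268740
step 4→5:
  ẍ = (ẋ'−ẋ)/dt = (1.166239326−1.325754331)/0.031249 = -5.104643
  θ̈ = (θ̇'−θ̇)/dt = (2.314471477−2.023949029)/0.031249 = 9.297016
  sinθ=0.229121, cosθ=0.973398
  F = (M+m)·ẍ + m·l·cosθ·θ̈ − m·l·sinθ·θ̇² = -7.643540 + 0.579236 − 0.060074 = -7.124378
step 5→6:
  ẍ = (ẋ'−ẋ)/dt = (1.478717240−1.166239326)/0.031249 = 9.999613
  θ̈ = (θ̇'−θ̇)/dt = (2.043833353−2.314471477)/0.031249 = -8.660697
  sinθ=0.290186, cosθ=0.956970
  F = (M+m)·ẍ + m·l·cosθ·θ̈ − m·l·sinθ·θ̇² = 14.973121 + -0.530485 − 0.099495 = 14.343141
step 6→7:
  ẍ = (ẋ'−ẋ)/dt = (1.300617422−1.478717240)/0.031249 = -5.699377
  θ̈ = (θ̇'−θ̇)/dt = (2.399634097−2.043833353)/0.031249 = 11.385988
  sinθ=0.358580, cosθ=0.933499
  F = (M+m)·ẍ + m·l·cosθ·θ̈ − m·l·sinθ·θ̇² = -8.534075 + 0.680309 − 0.095873 = -7.949640
step 7→8:
  ẍ = (ẋ'−ẋ)/dt = (1.476889874−1.300617422)/0.031249 = 5.640899
  θ̈ = (θ̇'−θ̇)/dt = (2.358129695−2.399634097)/0.031249 = -1.328183
  sinθ=0.417429, cosθ=0.908710
  F = (M+m)·ẍ + m·l·cosθ·θ̈ − m·l·sinθ·θ̇² = 8.446513 + -0.077251 − 0.153849 = 8.215413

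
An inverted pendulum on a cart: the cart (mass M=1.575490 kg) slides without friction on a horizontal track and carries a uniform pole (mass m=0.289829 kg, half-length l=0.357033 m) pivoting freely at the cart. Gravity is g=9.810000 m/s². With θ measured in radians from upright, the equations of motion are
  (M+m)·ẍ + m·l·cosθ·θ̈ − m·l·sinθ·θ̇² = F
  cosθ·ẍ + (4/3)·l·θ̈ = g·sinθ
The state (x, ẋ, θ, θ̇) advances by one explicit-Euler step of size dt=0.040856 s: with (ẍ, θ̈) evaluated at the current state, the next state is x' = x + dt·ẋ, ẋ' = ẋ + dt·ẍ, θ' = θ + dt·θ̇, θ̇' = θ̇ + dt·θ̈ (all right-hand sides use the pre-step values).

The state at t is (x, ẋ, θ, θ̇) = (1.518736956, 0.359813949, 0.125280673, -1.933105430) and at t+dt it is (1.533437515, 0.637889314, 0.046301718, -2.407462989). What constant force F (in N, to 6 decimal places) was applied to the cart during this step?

F = 11.455455 N

ẍ = (ẋ'−ẋ)/dt = (0.637889314−0.359813949)/0.040856 = 6.806231
θ̈ = (θ̇'−θ̇)/dt = (-2.407462989−-1.933105430)/0.040856 = -11.610475
sinθ=0.124953, cosθ=0.992163
F = (M+m)·ẍ + m·l·cosθ·θ̈ − m·l·sinθ·θ̇² = 12.695792 + -1.192019 − 0.048318 = 11.455455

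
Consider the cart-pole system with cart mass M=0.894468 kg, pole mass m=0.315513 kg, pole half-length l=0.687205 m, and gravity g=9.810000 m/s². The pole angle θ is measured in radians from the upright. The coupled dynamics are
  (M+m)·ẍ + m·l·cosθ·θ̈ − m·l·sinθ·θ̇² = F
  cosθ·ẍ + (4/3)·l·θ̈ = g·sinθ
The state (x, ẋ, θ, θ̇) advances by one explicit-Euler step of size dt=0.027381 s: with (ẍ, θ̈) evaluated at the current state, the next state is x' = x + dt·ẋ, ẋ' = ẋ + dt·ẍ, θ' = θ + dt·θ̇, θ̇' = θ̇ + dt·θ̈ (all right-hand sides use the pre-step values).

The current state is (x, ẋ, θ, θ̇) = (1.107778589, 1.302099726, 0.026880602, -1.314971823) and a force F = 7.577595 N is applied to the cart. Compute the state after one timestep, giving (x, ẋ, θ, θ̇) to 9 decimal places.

sinθ=0.026877365, cosθ=0.999638738
temp = (F + m·l·θ̇²·sinθ)/(M+m) = (7.577595 + 0.010076812)/1.209981 = 6.270901619
θ̈ = (g·sinθ − cosθ·temp)/(l·(4/3 − m·cos²θ/(M+m))) = -8.145554693
ẍ = temp − m·l·θ̈·cosθ/(M+m) = 7.730014058
Euler: x'=1.107778589+0.027381·1.302099726=1.143431382, ẋ'=1.302099726+0.027381·7.730014058=1.513755241
       θ'=0.026880602+0.027381·-1.314971823=-0.009124641, θ̇'=-1.314971823+0.027381·-8.145554693=-1.538005256

(1.143431382, 1.513755241, -0.009124641, -1.538005256)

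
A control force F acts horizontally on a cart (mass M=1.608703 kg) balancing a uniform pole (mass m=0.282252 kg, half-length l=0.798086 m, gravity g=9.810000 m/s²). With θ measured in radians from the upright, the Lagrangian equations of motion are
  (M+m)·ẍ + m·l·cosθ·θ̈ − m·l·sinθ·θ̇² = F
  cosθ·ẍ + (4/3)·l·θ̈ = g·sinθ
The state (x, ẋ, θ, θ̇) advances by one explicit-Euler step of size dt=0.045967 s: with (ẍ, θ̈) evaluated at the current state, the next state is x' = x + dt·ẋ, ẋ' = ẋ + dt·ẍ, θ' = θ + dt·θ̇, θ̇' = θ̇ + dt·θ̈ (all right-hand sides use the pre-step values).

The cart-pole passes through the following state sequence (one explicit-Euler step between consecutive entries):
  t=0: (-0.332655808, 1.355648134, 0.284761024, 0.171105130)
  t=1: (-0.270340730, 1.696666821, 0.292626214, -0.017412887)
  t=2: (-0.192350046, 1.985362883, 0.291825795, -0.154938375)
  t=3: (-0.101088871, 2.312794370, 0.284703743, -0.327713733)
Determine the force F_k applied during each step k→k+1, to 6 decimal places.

F_0 = 13.140082 N
F_1 = 11.230842 N
F_2 = 12.657180 N

step 0→1:
  ẍ = (ẋ'−ẋ)/dt = (1.696666821−1.355648134)/0.045967 = 7.418772
  θ̈ = (θ̇'−θ̇)/dt = (-0.017412887−0.171105130)/0.045967 = -4.101160
  sinθ=0.280928, cosθ=0.959729
  F = (M+m)·ẍ + m·l·cosθ·θ̈ − m·l·sinθ·θ̇² = 14.028564 + -0.886629 − 0.001853 = 13.140082
step 1→2:
  ẍ = (ẋ'−ẋ)/dt = (1.985362883−1.696666821)/0.045967 = 6.280507
  θ̈ = (θ̇'−θ̇)/dt = (-0.154938375−-0.017412887)/0.045967 = -2.991831
  sinθ=0.288468, cosθ=0.957490
  F = (M+m)·ẍ + m·l·cosθ·θ̈ − m·l·sinθ·θ̇² = 11.876156 + -0.645294 − 0.000020 = 11.230842
step 2→3:
  ẍ = (ẋ'−ẋ)/dt = (2.312794370−1.985362883)/0.045967 = 7.123186
  θ̈ = (θ̇'−θ̇)/dt = (-0.327713733−-0.154938375)/0.045967 = -3.758682
  sinθ=0.287701, cosθ=0.957720
  F = (M+m)·ẍ + m·l·cosθ·θ̈ − m·l·sinθ·θ̇² = 13.469624 + -0.810888 − 0.001556 = 12.657180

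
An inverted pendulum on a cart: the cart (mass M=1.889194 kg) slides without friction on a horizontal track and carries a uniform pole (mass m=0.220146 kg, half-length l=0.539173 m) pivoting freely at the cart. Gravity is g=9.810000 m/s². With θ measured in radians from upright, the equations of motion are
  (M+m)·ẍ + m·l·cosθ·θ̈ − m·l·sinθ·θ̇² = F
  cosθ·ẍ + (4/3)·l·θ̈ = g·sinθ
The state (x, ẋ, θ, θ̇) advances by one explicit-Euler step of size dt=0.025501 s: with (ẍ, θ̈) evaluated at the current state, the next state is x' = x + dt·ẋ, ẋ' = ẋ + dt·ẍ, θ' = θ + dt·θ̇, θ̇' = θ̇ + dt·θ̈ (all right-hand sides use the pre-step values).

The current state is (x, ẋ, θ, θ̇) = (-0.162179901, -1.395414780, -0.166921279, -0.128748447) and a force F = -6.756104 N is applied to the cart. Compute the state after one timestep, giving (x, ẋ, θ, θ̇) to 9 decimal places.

sinθ=-0.166147212, cosθ=0.986100960
temp = (F + m·l·θ̇²·sinθ)/(M+m) = (-6.756104 + -0.000326901)/2.109340 = -3.203101871
θ̈ = (g·sinθ − cosθ·temp)/(l·(4/3 − m·cos²θ/(M+m))) = 2.301605950
ẍ = temp − m·l·θ̈·cosθ/(M+m) = -3.330817692
Euler: x'=-0.162179901+0.025501·-1.395414780=-0.197764373, ẋ'=-1.395414780+0.025501·-3.330817692=-1.480353962
       θ'=-0.166921279+0.025501·-0.128748447=-0.170204493, θ̇'=-0.128748447+0.025501·2.301605950=-0.070055194

(-0.197764373, -1.480353962, -0.170204493, -0.070055194)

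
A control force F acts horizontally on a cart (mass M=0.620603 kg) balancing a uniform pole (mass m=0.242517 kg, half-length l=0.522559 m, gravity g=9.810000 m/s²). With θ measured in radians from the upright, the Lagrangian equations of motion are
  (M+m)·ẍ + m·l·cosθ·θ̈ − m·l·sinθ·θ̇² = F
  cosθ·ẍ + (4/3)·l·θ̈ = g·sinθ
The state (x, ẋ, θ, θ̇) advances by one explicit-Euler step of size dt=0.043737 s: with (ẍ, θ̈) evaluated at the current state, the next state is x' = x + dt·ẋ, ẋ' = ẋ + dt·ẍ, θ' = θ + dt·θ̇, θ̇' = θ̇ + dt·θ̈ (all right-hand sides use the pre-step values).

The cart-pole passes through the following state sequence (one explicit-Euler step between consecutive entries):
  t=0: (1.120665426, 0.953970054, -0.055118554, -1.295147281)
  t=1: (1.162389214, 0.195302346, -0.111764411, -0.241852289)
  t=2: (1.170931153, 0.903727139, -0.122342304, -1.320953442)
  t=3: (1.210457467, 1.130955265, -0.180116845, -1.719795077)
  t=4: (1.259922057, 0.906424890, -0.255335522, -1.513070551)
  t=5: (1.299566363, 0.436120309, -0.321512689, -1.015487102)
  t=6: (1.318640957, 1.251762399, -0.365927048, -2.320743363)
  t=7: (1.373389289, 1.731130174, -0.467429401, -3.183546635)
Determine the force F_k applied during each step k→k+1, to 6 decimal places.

F_0 = -11.912758 N
F_1 = 10.873885 N
F_2 = 3.364160 N
F_3 = -3.774505 N
F_4 = -7.812842 N
F_5 = 12.549212 N
F_6 = 7.369740 N

step 0→1:
  ẍ = (ẋ'−ẋ)/dt = (0.195302346−0.953970054)/0.043737 = -17.346130
  θ̈ = (θ̇'−θ̇)/dt = (-0.241852289−-1.295147281)/0.043737 = 24.082470
  sinθ=-0.055091, cosθ=0.998481
  F = (M+m)·ẍ + m·l·cosθ·θ̈ − m·l·sinθ·θ̇² = -14.971792 + 3.047323 − -0.011711 = -11.912758
step 1→2:
  ẍ = (ẋ'−ẋ)/dt = (0.903727139−0.195302346)/0.043737 = 16.197380
  θ̈ = (θ̇'−θ̇)/dt = (-1.320953442−-0.241852289)/0.043737 = -24.672500
  sinθ=-0.111532, cosθ=0.993761
  F = (M+m)·ẍ + m·l·cosθ·θ̈ − m·l·sinθ·θ̇² = 13.980282 + -3.107224 − -0.000827 = 10.873885
step 2→3:
  ẍ = (ẋ'−ẋ)/dt = (1.130955265−0.903727139)/0.043737 = 5.195330
  θ̈ = (θ̇'−θ̇)/dt = (-1.719795077−-1.320953442)/0.043737 = -9.119090
  sinθ=-0.122037, cosθ=0.992526
  F = (M+m)·ẍ + m·l·cosθ·θ̈ − m·l·sinθ·θ̇² = 4.484193 + -1.147019 − -0.026986 = 3.364160
step 3→4:
  ẍ = (ẋ'−ẋ)/dt = (0.906424890−1.130955265)/0.043737 = -5.133648
  θ̈ = (θ̇'−θ̇)/dt = (-1.513070551−-1.719795077)/0.043737 = 4.726536
  sinθ=-0.179145, cosθ=0.983823
  F = (M+m)·ẍ + m·l·cosθ·θ̈ − m·l·sinθ·θ̇² = -4.430955 + 0.589301 − -0.067148 = -3.774505
step 4→5:
  ẍ = (ẋ'−ẋ)/dt = (0.436120309−0.906424890)/0.043737 = -10.753014
  θ̈ = (θ̇'−θ̇)/dt = (-1.015487102−-1.513070551)/0.043737 = 11.376716
  sinθ=-0.252570, cosθ=0.967579
  F = (M+m)·ẍ + m·l·cosθ·θ̈ − m·l·sinθ·θ̇² = -9.281142 + 1.395021 − -0.073279 = -7.812842
step 5→6:
  ẍ = (ẋ'−ẋ)/dt = (1.251762399−0.436120309)/0.043737 = 18.648789
  θ̈ = (θ̇'−θ̇)/dt = (-2.320743363−-1.015487102)/0.043737 = -29.843297
  sinθ=-0.316002, cosθ=0.948758
  F = (M+m)·ẍ + m·l·cosθ·θ̈ − m·l·sinθ·θ̇² = 16.096143 + -3.588228 − -0.041297 = 12.549212
step 6→7:
  ẍ = (ẋ'−ẋ)/dt = (1.731130174−1.251762399)/0.043737 = 10.960234
  θ̈ = (θ̇'−θ̇)/dt = (-3.183546635−-2.320743363)/0.043737 = -19.727079
  sinθ=-0.357815, cosθ=0.933792
  F = (M+m)·ẍ + m·l·cosθ·θ̈ − m·l·sinθ·θ̇² = 9.459998 + -2.334483 − -0.244225 = 7.369740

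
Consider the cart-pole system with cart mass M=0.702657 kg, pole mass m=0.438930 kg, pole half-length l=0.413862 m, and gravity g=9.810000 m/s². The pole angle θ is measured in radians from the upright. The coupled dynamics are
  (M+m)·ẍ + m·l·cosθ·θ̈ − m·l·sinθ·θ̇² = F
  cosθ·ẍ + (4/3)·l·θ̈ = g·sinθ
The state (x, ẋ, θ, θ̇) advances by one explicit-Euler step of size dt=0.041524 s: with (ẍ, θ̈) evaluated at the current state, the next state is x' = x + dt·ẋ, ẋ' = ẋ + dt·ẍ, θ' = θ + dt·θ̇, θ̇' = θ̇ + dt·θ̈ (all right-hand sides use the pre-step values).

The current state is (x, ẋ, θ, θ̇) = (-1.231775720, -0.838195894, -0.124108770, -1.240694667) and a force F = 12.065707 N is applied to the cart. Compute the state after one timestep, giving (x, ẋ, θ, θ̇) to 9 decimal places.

sinθ=-0.123790408, cosθ=0.992308387
temp = (F + m·l·θ̇²·sinθ)/(M+m) = (12.065707 + -0.034615263)/1.141587 = 10.538917959
θ̈ = (g·sinθ − cosθ·temp)/(l·(4/3 − m·cos²θ/(M+m))) = -29.540387102
ẍ = temp − m·l·θ̈·cosθ/(M+m) = 15.203413119
Euler: x'=-1.231775720+0.041524·-0.838195894=-1.266580966, ẋ'=-0.838195894+0.041524·15.203413119=-0.206889368
       θ'=-0.124108770+0.041524·-1.240694667=-0.175627375, θ̇'=-1.240694667+0.041524·-29.540387102=-2.467329701

(-1.266580966, -0.206889368, -0.175627375, -2.467329701)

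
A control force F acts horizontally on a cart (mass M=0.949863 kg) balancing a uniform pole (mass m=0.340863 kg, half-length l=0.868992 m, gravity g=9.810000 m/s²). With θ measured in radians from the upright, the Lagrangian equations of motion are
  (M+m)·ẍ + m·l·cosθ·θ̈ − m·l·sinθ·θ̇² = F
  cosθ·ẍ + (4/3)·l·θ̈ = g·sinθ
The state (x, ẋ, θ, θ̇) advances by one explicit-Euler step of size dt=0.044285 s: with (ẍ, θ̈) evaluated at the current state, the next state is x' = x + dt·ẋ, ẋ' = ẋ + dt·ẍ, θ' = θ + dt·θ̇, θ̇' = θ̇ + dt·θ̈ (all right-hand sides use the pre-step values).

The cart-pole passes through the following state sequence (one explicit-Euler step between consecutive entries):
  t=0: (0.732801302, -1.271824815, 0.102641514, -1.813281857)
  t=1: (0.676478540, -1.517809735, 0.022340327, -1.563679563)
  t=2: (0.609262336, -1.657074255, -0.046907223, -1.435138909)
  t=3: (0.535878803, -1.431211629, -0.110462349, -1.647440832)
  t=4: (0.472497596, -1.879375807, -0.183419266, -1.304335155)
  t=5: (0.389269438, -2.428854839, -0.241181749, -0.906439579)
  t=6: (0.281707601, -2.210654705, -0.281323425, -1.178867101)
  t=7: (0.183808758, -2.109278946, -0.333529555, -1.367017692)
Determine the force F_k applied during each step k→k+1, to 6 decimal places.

F_0 = -5.608523 N
F_1 = -3.215618 N
F_2 = 5.193122 N
F_3 = -10.692594 N
F_4 = -13.306400 N
F_5 = 4.648334 N
F_6 = 1.859969 N

step 0→1:
  ẍ = (ẋ'−ẋ)/dt = (-1.517809735−-1.271824815)/0.044285 = -5.554588
  θ̈ = (θ̇'−θ̇)/dt = (-1.563679563−-1.813281857)/0.044285 = 5.636272
  sinθ=0.102461, cosθ=0.994737
  F = (M+m)·ẍ + m·l·cosθ·θ̈ − m·l·sinθ·θ̇² = -7.169451 + 1.660718 − 0.099790 = -5.608523
step 1→2:
  ẍ = (ẋ'−ẋ)/dt = (-1.657074255−-1.517809735)/0.044285 = -3.144733
  θ̈ = (θ̇'−θ̇)/dt = (-1.435138909−-1.563679563)/0.044285 = 2.902578
  sinθ=0.022338, cosθ=0.999750
  F = (M+m)·ẍ + m·l·cosθ·θ̈ − m·l·sinθ·θ̇² = -4.058989 + 0.859550 − 0.016179 = -3.215618
step 2→3:
  ẍ = (ẋ'−ẋ)/dt = (-1.431211629−-1.657074255)/0.044285 = 5.100206
  θ̈ = (θ̇'−θ̇)/dt = (-1.647440832−-1.435138909)/0.044285 = -4.793992
  sinθ=-0.046890, cosθ=0.998900
  F = (M+m)·ẍ + m·l·cosθ·θ̈ − m·l·sinθ·θ̇² = 6.582969 + -1.418453 − -0.028606 = 5.193122
step 3→4:
  ẍ = (ẋ'−ẋ)/dt = (-1.879375807−-1.431211629)/0.044285 = -10.119999
  θ̈ = (θ̇'−θ̇)/dt = (-1.304335155−-1.647440832)/0.044285 = 7.747673
  sinθ=-0.110238, cosθ=0.993905
  F = (M+m)·ẍ + m·l·cosθ·θ̈ − m·l·sinθ·θ̇² = -13.062146 + 2.280930 − -0.088623 = -10.692594
step 4→5:
  ẍ = (ẋ'−ẋ)/dt = (-2.428854839−-1.879375807)/0.044285 = -12.407791
  θ̈ = (θ̇'−θ̇)/dt = (-0.906439579−-1.304335155)/0.044285 = 8.984884
  sinθ=-0.182393, cosθ=0.983226
  F = (M+m)·ẍ + m·l·cosθ·θ̈ − m·l·sinθ·θ̇² = -16.015059 + 2.616745 − -0.091914 = -13.306400
step 5→6:
  ẍ = (ẋ'−ẋ)/dt = (-2.210654705−-2.428854839)/0.044285 = 4.927179
  θ̈ = (θ̇'−θ̇)/dt = (-1.178867101−-0.906439579)/0.044285 = -6.151688
  sinθ=-0.238850, cosθ=0.971056
  F = (M+m)·ẍ + m·l·cosθ·θ̈ − m·l·sinθ·θ̇² = 6.359638 + -1.769434 − -0.058130 = 4.648334
step 6→7:
  ẍ = (ẋ'−ẋ)/dt = (-2.109278946−-2.210654705)/0.044285 = 2.289167
  θ̈ = (θ̇'−θ̇)/dt = (-1.367017692−-1.178867101)/0.044285 = -4.248630
  sinθ=-0.277627, cosθ=0.960689
  F = (M+m)·ẍ + m·l·cosθ·θ̈ − m·l·sinθ·θ̇² = 2.954687 + -1.209003 − -0.114285 = 1.859969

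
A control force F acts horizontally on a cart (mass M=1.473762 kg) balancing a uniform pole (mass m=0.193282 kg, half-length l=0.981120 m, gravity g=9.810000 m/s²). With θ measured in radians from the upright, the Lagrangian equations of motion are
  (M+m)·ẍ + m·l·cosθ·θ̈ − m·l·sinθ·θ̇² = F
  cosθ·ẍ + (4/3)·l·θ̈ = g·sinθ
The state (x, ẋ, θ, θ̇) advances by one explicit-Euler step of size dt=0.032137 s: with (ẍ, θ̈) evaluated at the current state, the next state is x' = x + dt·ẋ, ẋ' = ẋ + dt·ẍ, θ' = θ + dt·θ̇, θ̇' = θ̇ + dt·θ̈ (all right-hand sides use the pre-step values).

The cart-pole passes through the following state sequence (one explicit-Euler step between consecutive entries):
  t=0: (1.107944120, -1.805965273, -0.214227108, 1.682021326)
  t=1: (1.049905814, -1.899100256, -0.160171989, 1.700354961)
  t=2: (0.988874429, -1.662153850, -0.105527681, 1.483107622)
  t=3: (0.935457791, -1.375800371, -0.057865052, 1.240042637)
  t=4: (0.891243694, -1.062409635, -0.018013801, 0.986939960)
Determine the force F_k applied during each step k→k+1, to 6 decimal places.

F_0 = -4.611428 N
F_1 = 11.113057 N
F_2 = 13.471672 N
F_3 = 14.782396 N

step 0→1:
  ẍ = (ẋ'−ẋ)/dt = (-1.899100256−-1.805965273)/0.032137 = -2.898061
  θ̈ = (θ̇'−θ̇)/dt = (1.700354961−1.682021326)/0.032137 = 0.570484
  sinθ=-0.212592, cosθ=0.977141
  F = (M+m)·ẍ + m·l·cosθ·θ̈ − m·l·sinθ·θ̇² = -4.831195 + 0.105710 − -0.114058 = -4.611428
step 1→2:
  ẍ = (ẋ'−ẋ)/dt = (-1.662153850−-1.899100256)/0.032137 = 7.373009
  θ̈ = (θ̇'−θ̇)/dt = (1.483107622−1.700354961)/0.032137 = -6.760038
  sinθ=-0.159488, cosθ=0.987200
  F = (M+m)·ẍ + m·l·cosθ·θ̈ − m·l·sinθ·θ̇² = 12.291131 + -1.265516 − -0.087442 = 11.113057
step 2→3:
  ẍ = (ẋ'−ẋ)/dt = (-1.375800371−-1.662153850)/0.032137 = 8.910399
  θ̈ = (θ̇'−θ̇)/dt = (1.240042637−1.483107622)/0.032137 = -7.563400
  sinθ=-0.105332, cosθ=0.994437
  F = (M+m)·ẍ + m·l·cosθ·θ̈ − m·l·sinθ·θ̇² = 14.854026 + -1.426290 − -0.043936 = 13.471672
step 3→4:
  ẍ = (ẋ'−ẋ)/dt = (-1.062409635−-1.375800371)/0.032137 = 9.751711
  θ̈ = (θ̇'−θ̇)/dt = (0.986939960−1.240042637)/0.032137 = -7.875741
  sinθ=-0.057833, cosθ=0.998326
  F = (M+m)·ẍ + m·l·cosθ·θ̈ − m·l·sinθ·θ̇² = 16.256531 + -1.490999 − -0.016864 = 14.782396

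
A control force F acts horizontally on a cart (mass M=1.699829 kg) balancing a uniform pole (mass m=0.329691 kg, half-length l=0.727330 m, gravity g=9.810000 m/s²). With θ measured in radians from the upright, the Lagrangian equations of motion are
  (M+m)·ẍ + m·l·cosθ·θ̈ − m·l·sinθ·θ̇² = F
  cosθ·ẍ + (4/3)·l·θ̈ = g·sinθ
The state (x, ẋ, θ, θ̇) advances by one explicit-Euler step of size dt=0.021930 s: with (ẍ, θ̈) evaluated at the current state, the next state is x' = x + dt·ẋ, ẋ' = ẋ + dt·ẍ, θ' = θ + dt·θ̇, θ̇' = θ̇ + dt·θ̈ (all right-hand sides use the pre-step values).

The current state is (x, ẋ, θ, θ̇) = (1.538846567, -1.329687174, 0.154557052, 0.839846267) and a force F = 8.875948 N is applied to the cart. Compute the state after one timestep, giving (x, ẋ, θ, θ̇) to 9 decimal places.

sinθ=0.153942446, cosθ=0.988079816
temp = (F + m·l·θ̇²·sinθ)/(M+m) = (8.875948 + 0.026037337)/2.029520 = 4.386251595
θ̈ = (g·sinθ − cosθ·temp)/(l·(4/3 − m·cos²θ/(M+m))) = -3.304920926
ẍ = temp − m·l·θ̈·cosθ/(M+m) = 4.772083697
Euler: x'=1.538846567+0.021930·-1.329687174=1.509686527, ẋ'=-1.329687174+0.021930·4.772083697=-1.225035379
       θ'=0.154557052+0.021930·0.839846267=0.172974881, θ̇'=0.839846267+0.021930·-3.304920926=0.767369351

(1.509686527, -1.225035379, 0.172974881, 0.767369351)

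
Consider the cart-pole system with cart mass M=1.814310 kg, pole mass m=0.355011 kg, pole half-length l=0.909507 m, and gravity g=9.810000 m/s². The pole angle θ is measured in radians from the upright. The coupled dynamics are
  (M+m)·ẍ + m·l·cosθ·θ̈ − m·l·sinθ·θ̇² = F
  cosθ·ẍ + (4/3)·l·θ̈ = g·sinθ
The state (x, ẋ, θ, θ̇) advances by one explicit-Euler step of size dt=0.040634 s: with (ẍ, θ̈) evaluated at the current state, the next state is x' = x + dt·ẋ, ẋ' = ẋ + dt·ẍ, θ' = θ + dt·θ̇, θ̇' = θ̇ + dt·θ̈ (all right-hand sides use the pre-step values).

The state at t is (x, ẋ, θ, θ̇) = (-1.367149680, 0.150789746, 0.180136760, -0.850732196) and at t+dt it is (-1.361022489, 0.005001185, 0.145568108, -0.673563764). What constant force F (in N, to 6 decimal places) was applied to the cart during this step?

F = -6.440027 N

ẍ = (ẋ'−ẋ)/dt = (0.005001185−0.150789746)/0.040634 = -3.587847
θ̈ = (θ̇'−θ̇)/dt = (-0.673563764−-0.850732196)/0.040634 = 4.360103
sinθ=0.179164, cosθ=0.983819
F = (M+m)·ẍ + m·l·cosθ·θ̈ − m·l·sinθ·θ̇² = -7.783191 + 1.385032 − 0.041868 = -6.440027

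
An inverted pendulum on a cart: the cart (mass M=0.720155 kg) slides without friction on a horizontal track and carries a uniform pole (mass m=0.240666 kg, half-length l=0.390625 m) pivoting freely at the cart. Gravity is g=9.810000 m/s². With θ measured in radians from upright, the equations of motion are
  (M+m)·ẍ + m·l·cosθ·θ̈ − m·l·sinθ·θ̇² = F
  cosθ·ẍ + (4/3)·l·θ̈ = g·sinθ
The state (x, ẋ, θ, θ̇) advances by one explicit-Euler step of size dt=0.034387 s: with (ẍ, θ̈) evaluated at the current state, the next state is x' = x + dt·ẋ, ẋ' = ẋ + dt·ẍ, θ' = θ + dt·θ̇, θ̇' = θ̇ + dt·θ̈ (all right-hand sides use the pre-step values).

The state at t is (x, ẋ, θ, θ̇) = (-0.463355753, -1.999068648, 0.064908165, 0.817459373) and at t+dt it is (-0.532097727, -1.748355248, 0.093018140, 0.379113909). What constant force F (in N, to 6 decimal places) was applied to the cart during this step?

F = 5.805346 N

ẍ = (ẋ'−ẋ)/dt = (-1.748355248−-1.999068648)/0.034387 = 7.290936
θ̈ = (θ̇'−θ̇)/dt = (0.379113909−0.817459373)/0.034387 = -12.747418
sinθ=0.064863, cosθ=0.997894
F = (M+m)·ẍ + m·l·cosθ·θ̈ − m·l·sinθ·θ̇² = 7.005284 + -1.195863 − 0.004075 = 5.805346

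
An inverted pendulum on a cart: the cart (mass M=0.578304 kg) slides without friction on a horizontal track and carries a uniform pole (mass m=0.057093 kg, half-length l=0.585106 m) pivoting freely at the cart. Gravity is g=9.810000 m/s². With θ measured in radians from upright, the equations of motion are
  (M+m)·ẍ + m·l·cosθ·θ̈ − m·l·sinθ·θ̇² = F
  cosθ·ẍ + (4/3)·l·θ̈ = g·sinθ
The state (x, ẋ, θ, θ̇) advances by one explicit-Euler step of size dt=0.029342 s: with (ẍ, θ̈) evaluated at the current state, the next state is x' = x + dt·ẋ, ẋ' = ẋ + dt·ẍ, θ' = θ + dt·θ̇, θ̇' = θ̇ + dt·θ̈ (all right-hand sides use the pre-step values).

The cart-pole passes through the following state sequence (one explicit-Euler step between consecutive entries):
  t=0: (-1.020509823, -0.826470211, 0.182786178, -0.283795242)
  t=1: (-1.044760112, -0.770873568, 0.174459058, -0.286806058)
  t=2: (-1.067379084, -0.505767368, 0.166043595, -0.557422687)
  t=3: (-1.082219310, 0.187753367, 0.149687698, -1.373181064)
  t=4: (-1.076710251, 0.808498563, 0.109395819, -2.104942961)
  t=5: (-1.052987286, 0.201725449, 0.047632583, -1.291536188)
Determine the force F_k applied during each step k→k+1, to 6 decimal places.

F_0 = 1.200078 N
F_1 = 5.436945 N
F_2 = 14.100425 N
F_3 = 12.608974 N
F_4 = -12.235232 N

step 0→1:
  ẍ = (ẋ'−ẋ)/dt = (-0.770873568−-0.826470211)/0.029342 = 1.894780
  θ̈ = (θ̇'−θ̇)/dt = (-0.286806058−-0.283795242)/0.029342 = -0.102611
  sinθ=0.181770, cosθ=0.983341
  F = (M+m)·ẍ + m·l·cosθ·θ̈ − m·l·sinθ·θ̇² = 1.203938 + -0.003371 − 0.000489 = 1.200078
step 1→2:
  ẍ = (ẋ'−ẋ)/dt = (-0.505767368−-0.770873568)/0.029342 = 9.035042
  θ̈ = (θ̇'−θ̇)/dt = (-0.557422687−-0.286806058)/0.029342 = -9.222842
  sinθ=0.173575, cosθ=0.984821
  F = (M+m)·ẍ + m·l·cosθ·θ̈ − m·l·sinθ·θ̇² = 5.740839 + -0.303417 − 0.000477 = 5.436945
step 2→3:
  ẍ = (ẋ'−ẋ)/dt = (0.187753367−-0.505767368)/0.029342 = 23.635769
  θ̈ = (θ̇'−θ̇)/dt = (-1.373181064−-0.557422687)/0.029342 = -27.801731
  sinθ=0.165282, cosθ=0.986246
  F = (M+m)·ẍ + m·l·cosθ·θ̈ − m·l·sinθ·θ̇² = 15.018097 + -0.915956 − 0.001716 = 14.100425
step 3→4:
  ẍ = (ẋ'−ẋ)/dt = (0.808498563−0.187753367)/0.029342 = 21.155518
  θ̈ = (θ̇'−θ̇)/dt = (-2.104942961−-1.373181064)/0.029342 = -24.939060
  sinθ=0.149129, cosθ=0.988818
  F = (M+m)·ẍ + m·l·cosθ·θ̈ − m·l·sinθ·θ̇² = 13.442152 + -0.823785 − 0.009394 = 12.608974
step 4→5:
  ẍ = (ẋ'−ẋ)/dt = (0.201725449−0.808498563)/0.029342 = -20.679337
  θ̈ = (θ̇'−θ̇)/dt = (-1.291536188−-2.104942961)/0.029342 = 27.721586
  sinθ=0.109178, cosθ=0.994022
  F = (M+m)·ẍ + m·l·cosθ·θ̈ − m·l·sinθ·θ̇² = -13.139589 + 0.920517 − 0.016160 = -12.235232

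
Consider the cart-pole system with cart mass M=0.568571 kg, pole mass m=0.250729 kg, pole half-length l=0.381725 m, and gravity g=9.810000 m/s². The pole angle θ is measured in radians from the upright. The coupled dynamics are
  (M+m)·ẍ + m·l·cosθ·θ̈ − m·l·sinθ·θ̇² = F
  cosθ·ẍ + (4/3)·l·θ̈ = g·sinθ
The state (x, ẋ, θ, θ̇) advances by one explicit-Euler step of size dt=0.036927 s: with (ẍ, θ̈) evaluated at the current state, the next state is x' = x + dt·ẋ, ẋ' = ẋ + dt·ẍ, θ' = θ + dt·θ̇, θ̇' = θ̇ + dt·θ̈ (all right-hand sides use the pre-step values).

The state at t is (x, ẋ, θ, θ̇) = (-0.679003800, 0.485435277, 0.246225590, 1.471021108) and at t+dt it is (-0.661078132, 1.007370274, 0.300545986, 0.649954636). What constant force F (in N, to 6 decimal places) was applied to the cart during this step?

ẍ = (ẋ'−ẋ)/dt = (1.007370274−0.485435277)/0.036927 = 14.134238
θ̈ = (θ̇'−θ̇)/dt = (0.649954636−1.471021108)/0.036927 = -22.234855
sinθ=0.243745, cosθ=0.969839
F = (M+m)·ẍ + m·l·cosθ·θ̈ − m·l·sinθ·θ̇² = 11.580181 + -2.063903 − 0.050481 = 9.465797

F = 9.465797 N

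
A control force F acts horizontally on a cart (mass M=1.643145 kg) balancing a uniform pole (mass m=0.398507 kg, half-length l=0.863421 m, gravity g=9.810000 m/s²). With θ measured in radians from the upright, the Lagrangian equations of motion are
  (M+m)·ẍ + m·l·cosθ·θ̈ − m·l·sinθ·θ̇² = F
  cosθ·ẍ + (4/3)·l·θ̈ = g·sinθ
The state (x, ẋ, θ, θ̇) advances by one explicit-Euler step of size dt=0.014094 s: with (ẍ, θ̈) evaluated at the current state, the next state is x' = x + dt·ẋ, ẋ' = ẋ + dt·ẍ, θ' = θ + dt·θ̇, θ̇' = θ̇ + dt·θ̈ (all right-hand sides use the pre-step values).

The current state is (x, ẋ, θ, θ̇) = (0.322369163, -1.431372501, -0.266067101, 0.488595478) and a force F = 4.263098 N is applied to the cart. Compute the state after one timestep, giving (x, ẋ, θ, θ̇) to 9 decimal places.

(0.302195399, -1.391528110, -0.259180836, 0.423624100)

sinθ=-0.262938970, cosθ=0.964812468
temp = (F + m·l·θ̇²·sinθ)/(M+m) = (4.263098 + -0.021597944)/2.041652 = 2.077484339
θ̈ = (g·sinθ − cosθ·temp)/(l·(4/3 − m·cos²θ/(M+m))) = -4.609860823
ẍ = temp − m·l·θ̈·cosθ/(M+m) = 2.827046344
Euler: x'=0.322369163+0.014094·-1.431372501=0.302195399, ẋ'=-1.431372501+0.014094·2.827046344=-1.391528110
       θ'=-0.266067101+0.014094·0.488595478=-0.259180836, θ̇'=0.488595478+0.014094·-4.609860823=0.423624100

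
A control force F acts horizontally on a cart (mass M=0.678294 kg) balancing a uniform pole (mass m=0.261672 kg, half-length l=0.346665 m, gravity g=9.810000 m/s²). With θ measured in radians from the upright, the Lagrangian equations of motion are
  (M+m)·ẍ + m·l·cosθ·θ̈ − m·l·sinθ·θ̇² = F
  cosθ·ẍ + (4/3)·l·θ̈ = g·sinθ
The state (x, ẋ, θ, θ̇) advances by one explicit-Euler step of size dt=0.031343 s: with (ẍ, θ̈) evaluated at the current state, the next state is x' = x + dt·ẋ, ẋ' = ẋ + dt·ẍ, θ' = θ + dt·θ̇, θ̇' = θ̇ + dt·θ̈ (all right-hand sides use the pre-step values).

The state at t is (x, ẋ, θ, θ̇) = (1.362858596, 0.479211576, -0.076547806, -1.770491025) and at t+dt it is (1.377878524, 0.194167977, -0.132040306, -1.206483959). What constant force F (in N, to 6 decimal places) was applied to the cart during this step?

ẍ = (ẋ'−ẋ)/dt = (0.194167977−0.479211576)/0.031343 = -9.094330
θ̈ = (θ̇'−θ̇)/dt = (-1.206483959−-1.770491025)/0.031343 = 17.994674
sinθ=-0.076473, cosθ=0.997072
F = (M+m)·ẍ + m·l·cosθ·θ̈ − m·l·sinθ·θ̇² = -8.548361 + 1.627562 − -0.021745 = -6.899054

F = -6.899054 N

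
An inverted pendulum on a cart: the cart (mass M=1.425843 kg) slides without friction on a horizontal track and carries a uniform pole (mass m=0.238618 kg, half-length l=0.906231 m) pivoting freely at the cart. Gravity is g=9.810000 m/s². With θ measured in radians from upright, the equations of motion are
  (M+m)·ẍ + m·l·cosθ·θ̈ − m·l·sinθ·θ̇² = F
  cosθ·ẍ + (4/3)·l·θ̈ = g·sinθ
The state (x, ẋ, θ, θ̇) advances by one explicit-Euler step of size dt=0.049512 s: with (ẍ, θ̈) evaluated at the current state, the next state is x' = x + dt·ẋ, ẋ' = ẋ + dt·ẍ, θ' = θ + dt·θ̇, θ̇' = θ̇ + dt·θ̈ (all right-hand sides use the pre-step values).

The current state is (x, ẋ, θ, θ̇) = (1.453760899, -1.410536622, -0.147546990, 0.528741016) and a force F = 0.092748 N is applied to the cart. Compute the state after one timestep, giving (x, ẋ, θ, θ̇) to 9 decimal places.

(1.383922410, -1.399261843, -0.121367965, 0.460415738)

sinθ=-0.147012220, cosθ=0.989134676
temp = (F + m·l·θ̇²·sinθ)/(M+m) = (0.092748 + -0.008887540)/1.664461 = 0.050382953
θ̈ = (g·sinθ − cosθ·temp)/(l·(4/3 − m·cos²θ/(M+m))) = -1.379974115
ẍ = temp − m·l·θ̈·cosθ/(M+m) = 0.227718116
Euler: x'=1.453760899+0.049512·-1.410536622=1.383922410, ẋ'=-1.410536622+0.049512·0.227718116=-1.399261843
       θ'=-0.147546990+0.049512·0.528741016=-0.121367965, θ̇'=0.528741016+0.049512·-1.379974115=0.460415738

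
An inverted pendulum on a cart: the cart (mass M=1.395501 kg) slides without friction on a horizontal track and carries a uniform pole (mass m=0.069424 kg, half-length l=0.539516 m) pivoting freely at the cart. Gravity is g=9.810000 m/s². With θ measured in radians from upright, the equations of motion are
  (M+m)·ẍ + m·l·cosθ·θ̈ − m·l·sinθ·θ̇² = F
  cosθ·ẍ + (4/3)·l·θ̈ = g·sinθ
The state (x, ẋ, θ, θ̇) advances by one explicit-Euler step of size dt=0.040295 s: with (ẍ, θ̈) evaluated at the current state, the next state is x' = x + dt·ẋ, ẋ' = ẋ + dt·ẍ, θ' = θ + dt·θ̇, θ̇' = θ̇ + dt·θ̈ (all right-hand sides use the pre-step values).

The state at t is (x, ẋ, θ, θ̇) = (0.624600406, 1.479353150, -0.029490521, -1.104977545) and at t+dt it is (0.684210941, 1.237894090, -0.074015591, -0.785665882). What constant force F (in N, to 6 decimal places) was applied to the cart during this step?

ẍ = (ẋ'−ẋ)/dt = (1.237894090−1.479353150)/0.040295 = -5.992283
θ̈ = (θ̇'−θ̇)/dt = (-0.785665882−-1.104977545)/0.040295 = 7.924350
sinθ=-0.029486, cosθ=0.999565
F = (M+m)·ẍ + m·l·cosθ·θ̈ − m·l·sinθ·θ̇² = -8.778246 + 0.296680 − -0.001348 = -8.480217

F = -8.480217 N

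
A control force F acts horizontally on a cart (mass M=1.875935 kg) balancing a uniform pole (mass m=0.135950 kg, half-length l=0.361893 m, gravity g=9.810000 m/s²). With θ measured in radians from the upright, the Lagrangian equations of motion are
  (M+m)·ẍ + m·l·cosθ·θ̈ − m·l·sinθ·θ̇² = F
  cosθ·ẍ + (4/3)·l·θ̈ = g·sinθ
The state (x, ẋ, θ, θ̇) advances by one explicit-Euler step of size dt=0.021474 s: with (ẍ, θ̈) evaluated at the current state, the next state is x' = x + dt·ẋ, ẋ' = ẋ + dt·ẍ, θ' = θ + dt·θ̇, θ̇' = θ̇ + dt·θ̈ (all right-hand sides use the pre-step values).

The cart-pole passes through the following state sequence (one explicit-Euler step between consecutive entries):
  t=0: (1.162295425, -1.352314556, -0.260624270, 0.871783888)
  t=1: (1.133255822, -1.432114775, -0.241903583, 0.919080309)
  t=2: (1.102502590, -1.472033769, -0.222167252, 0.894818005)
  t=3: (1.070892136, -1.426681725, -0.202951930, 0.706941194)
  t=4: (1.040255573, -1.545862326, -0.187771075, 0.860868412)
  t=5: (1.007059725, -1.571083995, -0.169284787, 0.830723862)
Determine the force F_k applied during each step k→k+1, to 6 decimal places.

F_0 = -7.362093 N
F_1 = -3.783998 N
F_2 = 3.837816 N
F_3 = -10.815570 N
F_4 = -2.424046 N

step 0→1:
  ẍ = (ẋ'−ẋ)/dt = (-1.432114775−-1.352314556)/0.021474 = -3.716132
  θ̈ = (θ̇'−θ̇)/dt = (0.919080309−0.871783888)/0.021474 = 2.202497
  sinθ=-0.257684, cosθ=0.966229
  F = (M+m)·ẍ + m·l·cosθ·θ̈ − m·l·sinθ·θ̇² = -7.476430 + 0.104702 − -0.009635 = -7.362093
step 1→2:
  ẍ = (ẋ'−ẋ)/dt = (-1.472033769−-1.432114775)/0.021474 = -1.858945
  θ̈ = (θ̇'−θ̇)/dt = (0.894818005−0.919080309)/0.021474 = -1.129846
  sinθ=-0.239551, cosθ=0.970884
  F = (M+m)·ẍ + m·l·cosθ·θ̈ − m·l·sinθ·θ̇² = -3.739984 + -0.053969 − -0.009956 = -3.783998
step 2→3:
  ẍ = (ẋ'−ẋ)/dt = (-1.426681725−-1.472033769)/0.021474 = 2.111951
  θ̈ = (θ̇'−θ̇)/dt = (0.706941194−0.894818005)/0.021474 = -8.749037
  sinθ=-0.220344, cosθ=0.975422
  F = (M+m)·ẍ + m·l·cosθ·θ̈ − m·l·sinθ·θ̇² = 4.249003 + -0.419868 − -0.008680 = 3.837816
step 3→4:
  ẍ = (ẋ'−ẋ)/dt = (-1.545862326−-1.426681725)/0.021474 = -5.549995
  θ̈ = (θ̇'−θ̇)/dt = (0.860868412−0.706941194)/0.021474 = 7.168074
  sinθ=-0.201562, cosθ=0.979476
  F = (M+m)·ẍ + m·l·cosθ·θ̈ − m·l·sinθ·θ̇² = -11.165952 + 0.345426 − -0.004956 = -10.815570
step 4→5:
  ẍ = (ẋ'−ẋ)/dt = (-1.571083995−-1.545862326)/0.021474 = -1.174521
  θ̈ = (θ̇'−θ̇)/dt = (0.830723862−0.860868412)/0.021474 = -1.403770
  sinθ=-0.186670, cosθ=0.982423
  F = (M+m)·ẍ + m·l·cosθ·θ̈ − m·l·sinθ·θ̇² = -2.363002 + -0.067851 − -0.006806 = -2.424046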